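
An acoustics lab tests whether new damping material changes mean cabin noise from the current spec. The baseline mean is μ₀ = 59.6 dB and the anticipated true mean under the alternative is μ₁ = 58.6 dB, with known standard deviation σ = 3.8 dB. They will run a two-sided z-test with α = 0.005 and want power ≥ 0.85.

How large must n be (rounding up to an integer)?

n = 214

Standardized effect: d = |μ₁ − μ₀| / σ = |58.6 − 59.6| / 3.8 = 0.2632
For power 0.85 need Φ(δ − z_{0.0025}) = 0.85, so δ = z_{0.0025} + z_{0.15} = 2.807 + 1.036 = 3.843.
(For δ > 0 the lower-tail rejection region contributes negligibly to power, so the one-term inversion is standard.)
δ = d·√n ⇒ n = (δ/d)² = (3.843 / 0.2632)² = 213.31.
Round up to the next whole unit.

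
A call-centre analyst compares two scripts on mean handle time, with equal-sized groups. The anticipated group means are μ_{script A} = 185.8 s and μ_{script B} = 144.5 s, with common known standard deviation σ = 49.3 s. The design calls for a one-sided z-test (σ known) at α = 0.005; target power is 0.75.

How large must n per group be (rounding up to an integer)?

Standardized effect: d = |μ_{script A} − μ_{script B}| / σ = |185.8 − 144.5| / 49.3 = 0.8377
Set Φ(δ − 2.576) = 0.75; then δ − 2.576 = Φ⁻¹(0.75) = 0.674, giving δ = 3.250.
δ = d·√(n/2) ⇒ n = 2(δ/d)² = 2 × (3.250 / 0.8377)² = 30.11.
Rounding up, n = 31 per group.

n = 31 per group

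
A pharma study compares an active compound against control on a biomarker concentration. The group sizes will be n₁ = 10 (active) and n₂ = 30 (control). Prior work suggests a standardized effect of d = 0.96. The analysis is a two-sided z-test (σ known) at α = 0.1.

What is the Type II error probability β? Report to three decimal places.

Noncentrality parameter: δ = d / √(1/n₁ + 1/n₂) = 0.96 / √(1/10 + 1/30) = 2.6291
Critical value for a two-sided test at α = 0.1: z_{α/2} = 1.645.
Power = Φ(δ − 1.645) + Φ(−δ − 1.645) = Φ(0.984) + Φ(-4.274) = 0.8375 + 0.0000 = 0.8375.
Type II error: β = 1 − power = 1 − 0.8375 = 0.1625.

β ≈ 0.162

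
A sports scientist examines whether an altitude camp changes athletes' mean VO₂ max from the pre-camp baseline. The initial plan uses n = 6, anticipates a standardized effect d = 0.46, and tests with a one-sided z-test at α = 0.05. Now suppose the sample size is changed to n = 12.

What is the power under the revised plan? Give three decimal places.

Power ≈ 0.480

With n = 12: δ = d·√n = 0.46 × √12 = 1.5935. Critical value z_{0.05} = 1.645.
Revised power = P(Z > 1.645 − δ) = Φ(-0.051) = 0.4795.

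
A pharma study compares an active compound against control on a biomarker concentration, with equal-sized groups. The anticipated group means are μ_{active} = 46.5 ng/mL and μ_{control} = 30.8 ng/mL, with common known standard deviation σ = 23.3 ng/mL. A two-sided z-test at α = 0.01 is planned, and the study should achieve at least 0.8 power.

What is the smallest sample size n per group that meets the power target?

n = 52 per group

Standardized effect: d = |μ_{active} − μ_{control}| / σ = |46.5 − 30.8| / 23.3 = 0.6738
Set Φ(δ − 2.576) = 0.8; then δ − 2.576 = Φ⁻¹(0.8) = 0.842, giving δ = 3.417.
(For δ > 0 the lower-tail rejection region contributes negligibly to power, so the one-term inversion is standard.)
δ = d·√(n/2) ⇒ n = 2(δ/d)² = 2 × (3.417 / 0.6738)² = 51.45.
Round up to the next whole unit.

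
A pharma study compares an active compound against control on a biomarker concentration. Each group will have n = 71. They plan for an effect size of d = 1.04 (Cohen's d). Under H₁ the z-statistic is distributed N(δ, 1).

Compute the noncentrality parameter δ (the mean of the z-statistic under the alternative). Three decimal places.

δ ≈ 6.197

δ = d·√(n/2) = 1.04 × √(71/2) = 6.1965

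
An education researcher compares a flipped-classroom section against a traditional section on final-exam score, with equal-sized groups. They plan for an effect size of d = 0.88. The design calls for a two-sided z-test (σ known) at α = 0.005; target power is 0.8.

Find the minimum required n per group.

Set Φ(δ − 2.807) = 0.8; then δ − 2.807 = Φ⁻¹(0.8) = 0.842, giving δ = 3.649.
(Ignoring the negligible lower-tail rejection probability gives the usual closed-form inversion.)
δ = d·√(n/2) ⇒ n = 2(δ/d)² = 2 × (3.649 / 0.88)² = 34.38.
Round up to the next whole unit.

n = 35 per group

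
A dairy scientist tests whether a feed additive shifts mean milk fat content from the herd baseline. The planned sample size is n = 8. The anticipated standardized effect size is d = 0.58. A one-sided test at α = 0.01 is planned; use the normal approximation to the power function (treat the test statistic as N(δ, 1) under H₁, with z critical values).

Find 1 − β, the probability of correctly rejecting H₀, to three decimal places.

Power ≈ 0.246

Noncentrality parameter: δ = d·√n = 0.58 × √8 = 1.6405
One-sided α = 0.01 → critical value z_{0.01} = 2.326.
Power = P(Z > 2.326 − δ) = Φ(-0.686) = 0.2464.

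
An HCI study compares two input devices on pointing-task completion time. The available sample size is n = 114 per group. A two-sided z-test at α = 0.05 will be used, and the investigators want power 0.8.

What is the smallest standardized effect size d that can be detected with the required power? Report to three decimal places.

Required noncentrality: δ = z_{0.025} + z_{0.20} = 1.960 + 0.842 = 2.802.
(Lower-tail contribution to power is negligible for δ > 0.)
δ = d·√(n/2) ⇒ d = δ/√(n/2) = 2.802/√(114/2) = 0.3711.

d ≈ 0.371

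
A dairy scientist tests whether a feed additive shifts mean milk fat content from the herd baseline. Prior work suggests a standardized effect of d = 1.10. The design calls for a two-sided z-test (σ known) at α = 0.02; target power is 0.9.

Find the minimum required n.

Set Φ(δ − 2.326) = 0.9; then δ − 2.326 = Φ⁻¹(0.9) = 1.282, giving δ = 3.608.
(The Φ(−δ − z_{α/2}) term is vanishingly small for δ > 0 and is dropped in the standard sample-size formula.)
δ = d·√n ⇒ n = (δ/d)² = (3.608 / 1.10)² = 10.76.
Rounding up, n = 11.

n = 11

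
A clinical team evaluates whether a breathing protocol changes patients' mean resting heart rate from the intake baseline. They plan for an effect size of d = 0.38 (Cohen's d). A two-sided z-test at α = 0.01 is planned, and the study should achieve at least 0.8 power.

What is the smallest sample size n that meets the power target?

For power 0.8 need Φ(δ − z_{0.005}) = 0.8, so δ = z_{0.005} + z_{0.20} = 2.576 + 0.842 = 3.417.
(Ignoring the negligible lower-tail rejection probability gives the usual closed-form inversion.)
δ = d·√n ⇒ n = (δ/d)² = (3.417 / 0.38)² = 80.88.
Round up to the next whole unit.

n = 81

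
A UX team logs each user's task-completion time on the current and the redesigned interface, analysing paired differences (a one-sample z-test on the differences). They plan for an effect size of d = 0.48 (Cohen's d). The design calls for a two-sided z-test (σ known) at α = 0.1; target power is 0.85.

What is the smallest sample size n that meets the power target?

n = 32

Set Φ(δ − 1.645) = 0.85; then δ − 1.645 = Φ⁻¹(0.85) = 1.036, giving δ = 2.681.
(For δ > 0 the lower-tail rejection region contributes negligibly to power, so the one-term inversion is standard.)
δ = d·√n ⇒ n = (δ/d)² = (2.681 / 0.48)² = 31.20.
Round up to the next whole unit.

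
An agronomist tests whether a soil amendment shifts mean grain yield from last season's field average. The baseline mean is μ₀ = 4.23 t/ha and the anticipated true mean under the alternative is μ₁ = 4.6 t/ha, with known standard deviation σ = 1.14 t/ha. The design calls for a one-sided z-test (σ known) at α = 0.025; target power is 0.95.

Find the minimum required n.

Standardized effect: d = |μ₁ − μ₀| / σ = |4.6 − 4.23| / 1.14 = 0.3246
For power 0.95 need Φ(δ − z_{0.025}) = 0.95, so δ = z_{0.025} + z_{0.05} = 1.960 + 1.645 = 3.605.
δ = d·√n ⇒ n = (δ/d)² = (3.605 / 0.3246)² = 123.36.
Rounding up, n = 124.

n = 124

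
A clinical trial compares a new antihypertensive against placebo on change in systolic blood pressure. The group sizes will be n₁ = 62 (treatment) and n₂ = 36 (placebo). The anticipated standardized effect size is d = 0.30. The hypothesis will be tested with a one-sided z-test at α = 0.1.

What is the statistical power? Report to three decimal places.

Noncentrality parameter: δ = d / √(1/n₁ + 1/n₂) = 0.30 / √(1/62 + 1/36) = 1.4317
Critical value for a one-sided test at α = 0.1: z_α = 1.282.
Power = Φ(δ − 1.282) = Φ(0.150) = 0.5597.

Power ≈ 0.560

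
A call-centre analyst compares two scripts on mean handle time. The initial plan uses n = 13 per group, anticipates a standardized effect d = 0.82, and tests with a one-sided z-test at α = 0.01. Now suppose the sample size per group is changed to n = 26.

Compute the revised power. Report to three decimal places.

Power ≈ 0.736

With n = 26 per group: δ = d·√(n/2) = 0.82 × √(26/2) = 2.9566. Critical value z_{0.01} = 2.326.
Revised power = P(Z > 2.326 − δ) = Φ(0.630) = 0.7357.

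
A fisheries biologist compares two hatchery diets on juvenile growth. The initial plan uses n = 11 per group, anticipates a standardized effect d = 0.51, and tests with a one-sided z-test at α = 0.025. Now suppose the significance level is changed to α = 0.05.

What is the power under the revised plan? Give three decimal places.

δ = d·√(n/2) = 0.51 × √(11/2) = 1.1961 (unchanged). New critical value: z_{0.05} = 1.645.
Revised power = P(Z > 1.645 − δ) = Φ(-0.449) = 0.3268.

Power ≈ 0.327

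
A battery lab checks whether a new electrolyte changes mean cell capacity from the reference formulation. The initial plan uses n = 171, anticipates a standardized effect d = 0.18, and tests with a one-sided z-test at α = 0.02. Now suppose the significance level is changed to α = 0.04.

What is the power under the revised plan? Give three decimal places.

δ = d·√n = 0.18 × √171 = 2.3538 (unchanged). New critical value: z_{0.04} = 1.751.
Revised power = P(Z > 1.751 − δ) = Φ(0.603) = 0.7268.

Power ≈ 0.727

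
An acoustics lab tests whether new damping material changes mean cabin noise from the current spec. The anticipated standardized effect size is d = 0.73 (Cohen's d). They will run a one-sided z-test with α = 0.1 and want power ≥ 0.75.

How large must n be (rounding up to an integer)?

n = 8

Set Φ(δ − 1.282) = 0.75; then δ − 1.282 = Φ⁻¹(0.75) = 0.674, giving δ = 1.956.
δ = d·√n ⇒ n = (δ/d)² = (1.956 / 0.73)² = 7.18.
Rounding up, n = 8.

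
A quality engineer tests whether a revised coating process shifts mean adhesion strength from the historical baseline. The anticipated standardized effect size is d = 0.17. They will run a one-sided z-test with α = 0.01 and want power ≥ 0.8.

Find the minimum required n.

n = 348

For power 0.8 need Φ(δ − z_{0.01}) = 0.8, so δ = z_{0.01} + z_{0.20} = 2.326 + 0.842 = 3.168.
δ = d·√n ⇒ n = (δ/d)² = (3.168 / 0.17)² = 347.27.
Round up to the next whole unit.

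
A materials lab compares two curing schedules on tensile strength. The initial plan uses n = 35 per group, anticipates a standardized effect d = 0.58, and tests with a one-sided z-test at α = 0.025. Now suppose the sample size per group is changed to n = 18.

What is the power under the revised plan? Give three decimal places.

Power ≈ 0.413

With n = 18 per group: δ = d·√(n/2) = 0.58 × √(18/2) = 1.7400. Critical value z_{0.025} = 1.960.
Revised power = Φ(δ − 1.960) = Φ(-0.220) = 0.4129.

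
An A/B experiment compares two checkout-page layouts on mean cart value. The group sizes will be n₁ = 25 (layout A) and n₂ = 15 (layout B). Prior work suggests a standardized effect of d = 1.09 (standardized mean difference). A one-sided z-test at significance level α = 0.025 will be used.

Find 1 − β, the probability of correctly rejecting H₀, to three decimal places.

Power ≈ 0.916

Noncentrality parameter: δ = d / √(1/n₁ + 1/n₂) = 1.09 / √(1/25 + 1/15) = 3.3374
Critical value for a one-sided test at α = 0.025: z_α = 1.960.
Power = Φ(δ − 1.960) = Φ(1.377) = 0.9158.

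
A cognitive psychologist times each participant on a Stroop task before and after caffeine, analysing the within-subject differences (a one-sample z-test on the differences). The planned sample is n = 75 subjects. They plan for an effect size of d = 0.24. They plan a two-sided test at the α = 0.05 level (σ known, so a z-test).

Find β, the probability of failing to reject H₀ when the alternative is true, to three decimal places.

Noncentrality parameter: δ = d·√n = 0.24 × √75 = 2.0785
Two-sided α = 0.05 → critical value z_{0.025} = 1.960.
Power = Φ(δ − 1.960) + Φ(−δ − 1.960) = Φ(0.118) + Φ(-4.038) = 0.5472 + 0.0000 = 0.5472.
Type II error: β = 1 − power = 1 − 0.5472 = 0.4528.

β ≈ 0.453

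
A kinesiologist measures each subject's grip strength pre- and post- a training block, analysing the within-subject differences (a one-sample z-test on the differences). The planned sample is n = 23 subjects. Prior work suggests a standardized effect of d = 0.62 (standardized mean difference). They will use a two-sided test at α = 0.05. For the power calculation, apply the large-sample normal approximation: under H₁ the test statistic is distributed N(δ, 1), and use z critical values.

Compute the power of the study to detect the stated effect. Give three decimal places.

Power ≈ 0.845

Noncentrality parameter: δ = d·√n = 0.62 × √23 = 2.9734
Critical value for a two-sided test at α = 0.05: z_{α/2} = 1.960.
Power = Φ(δ − 1.960) + Φ(−δ − 1.960) = Φ(1.013) + Φ(-4.933) = 0.8446 + 0.0000 = 0.8446.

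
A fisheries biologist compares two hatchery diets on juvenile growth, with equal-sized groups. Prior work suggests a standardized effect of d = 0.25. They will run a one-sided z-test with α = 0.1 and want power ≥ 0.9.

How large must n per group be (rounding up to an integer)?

For power 0.9 need Φ(δ − z_{0.1}) = 0.9, so δ = z_{0.1} + z_{0.10} = 1.282 + 1.282 = 2.563.
δ = d·√(n/2) ⇒ n = 2(δ/d)² = 2 × (2.563 / 0.25)² = 210.22.
Round up to the next whole unit.

n = 211 per group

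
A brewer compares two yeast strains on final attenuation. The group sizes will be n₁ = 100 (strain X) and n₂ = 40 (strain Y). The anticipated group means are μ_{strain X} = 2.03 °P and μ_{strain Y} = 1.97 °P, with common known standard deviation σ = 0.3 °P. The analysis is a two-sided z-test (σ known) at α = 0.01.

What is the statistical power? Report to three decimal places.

Standardized effect: d = |μ_{strain X} − μ_{strain Y}| / σ = |2.03 − 1.97| / 0.3 = 0.2000
Noncentrality parameter: δ = d / √(1/n₁ + 1/n₂) = 0.2000 / √(1/100 + 1/40) = 1.0690
Two-sided α = 0.01 → critical value z_{0.005} = 2.576.
Power = Φ(δ − 2.576) + Φ(−δ − 2.576) = Φ(-1.507) + Φ(-3.645) = 0.0659 + 0.0001 = 0.0661.

Power ≈ 0.066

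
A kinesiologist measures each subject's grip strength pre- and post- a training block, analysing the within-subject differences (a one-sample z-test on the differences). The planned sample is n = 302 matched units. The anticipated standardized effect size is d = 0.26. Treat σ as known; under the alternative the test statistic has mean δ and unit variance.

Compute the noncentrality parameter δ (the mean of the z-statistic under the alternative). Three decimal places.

δ ≈ 4.518

δ = d·√n = 0.26 × √302 = 4.5183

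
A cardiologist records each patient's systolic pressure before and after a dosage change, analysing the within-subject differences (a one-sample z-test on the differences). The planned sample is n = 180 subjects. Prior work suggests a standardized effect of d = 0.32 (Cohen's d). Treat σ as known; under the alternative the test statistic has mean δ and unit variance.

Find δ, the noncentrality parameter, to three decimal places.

δ ≈ 4.293

The noncentrality parameter scales effect size by the design's sample-size factor: δ = d·√n = 0.32 × √180 = 4.2933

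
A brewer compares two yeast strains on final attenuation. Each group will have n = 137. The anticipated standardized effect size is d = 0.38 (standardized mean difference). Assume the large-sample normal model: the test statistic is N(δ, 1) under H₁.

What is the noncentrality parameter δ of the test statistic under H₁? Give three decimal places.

δ ≈ 3.145

δ = d·√(n/2) = 0.38 × √(137/2) = 3.1451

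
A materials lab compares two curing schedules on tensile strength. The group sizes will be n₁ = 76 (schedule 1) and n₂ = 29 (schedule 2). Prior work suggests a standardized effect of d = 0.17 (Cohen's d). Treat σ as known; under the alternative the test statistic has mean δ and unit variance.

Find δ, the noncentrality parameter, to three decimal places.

The noncentrality parameter scales effect size by the design's sample-size factor: δ = d / √(1/n₁ + 1/n₂) = 0.17 / √(1/76 + 1/29) = 0.7789

δ ≈ 0.779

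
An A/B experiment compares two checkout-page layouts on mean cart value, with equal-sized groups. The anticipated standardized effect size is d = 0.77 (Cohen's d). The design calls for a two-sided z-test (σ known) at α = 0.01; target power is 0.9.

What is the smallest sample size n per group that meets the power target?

n = 51 per group

For power 0.9 need Φ(δ − z_{0.005}) = 0.9, so δ = z_{0.005} + z_{0.10} = 2.576 + 1.282 = 3.857.
(For δ > 0 the lower-tail rejection region contributes negligibly to power, so the one-term inversion is standard.)
δ = d·√(n/2) ⇒ n = 2(δ/d)² = 2 × (3.857 / 0.77)² = 50.19.
Rounding up, n = 51 per group.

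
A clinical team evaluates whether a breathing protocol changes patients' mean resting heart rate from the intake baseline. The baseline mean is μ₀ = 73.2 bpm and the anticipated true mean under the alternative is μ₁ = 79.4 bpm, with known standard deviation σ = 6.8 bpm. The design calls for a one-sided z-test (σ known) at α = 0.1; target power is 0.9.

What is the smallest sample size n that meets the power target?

n = 8

Standardized effect: d = |μ₁ − μ₀| / σ = |79.4 − 73.2| / 6.8 = 0.9118
Set Φ(δ − 1.282) = 0.9; then δ − 1.282 = Φ⁻¹(0.9) = 1.282, giving δ = 2.563.
δ = d·√n ⇒ n = (δ/d)² = (2.563 / 0.9118)² = 7.90.
Rounding up, n = 8.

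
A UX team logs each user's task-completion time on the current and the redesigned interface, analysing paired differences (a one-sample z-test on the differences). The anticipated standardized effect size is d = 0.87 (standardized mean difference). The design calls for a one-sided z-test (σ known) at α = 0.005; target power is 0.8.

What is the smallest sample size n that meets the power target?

Set Φ(δ − 2.576) = 0.8; then δ − 2.576 = Φ⁻¹(0.8) = 0.842, giving δ = 3.417.
δ = d·√n ⇒ n = (δ/d)² = (3.417 / 0.87)² = 15.43.
Rounding up, n = 16.

n = 16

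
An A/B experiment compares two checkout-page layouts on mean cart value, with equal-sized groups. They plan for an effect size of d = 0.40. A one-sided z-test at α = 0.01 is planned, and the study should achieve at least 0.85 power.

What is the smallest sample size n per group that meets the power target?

For power 0.85 need Φ(δ − z_{0.01}) = 0.85, so δ = z_{0.01} + z_{0.15} = 2.326 + 1.036 = 3.363.
δ = d·√(n/2) ⇒ n = 2(δ/d)² = 2 × (3.363 / 0.40)² = 141.35.
Round up to the next whole unit.

n = 142 per group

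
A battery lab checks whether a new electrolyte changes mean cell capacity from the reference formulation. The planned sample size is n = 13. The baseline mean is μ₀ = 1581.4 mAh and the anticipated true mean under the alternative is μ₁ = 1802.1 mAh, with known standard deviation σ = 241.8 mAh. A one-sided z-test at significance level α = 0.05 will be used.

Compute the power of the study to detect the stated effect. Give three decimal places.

Power ≈ 0.950

Standardized effect: d = |μ₁ − μ₀| / σ = |1802.1 − 1581.4| / 241.8 = 0.9127
Noncentrality parameter: δ = d·√n = 0.9127 × √13 = 3.2909
Critical value for a one-sided test at α = 0.05: z_α = 1.645.
Power = P(Z > 1.645 − δ) = Φ(1.646) = 0.9501.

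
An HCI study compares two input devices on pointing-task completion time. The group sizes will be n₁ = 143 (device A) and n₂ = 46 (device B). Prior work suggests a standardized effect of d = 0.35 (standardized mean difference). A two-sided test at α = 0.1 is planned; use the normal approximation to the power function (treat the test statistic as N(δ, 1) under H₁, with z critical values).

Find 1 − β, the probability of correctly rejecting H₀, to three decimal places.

Noncentrality parameter: δ = d / √(1/n₁ + 1/n₂) = 0.35 / √(1/143 + 1/46) = 2.0648
Two-sided α = 0.1 → critical value z_{0.05} = 1.645.
Power = Φ(δ − 1.645) + Φ(−δ − 1.645) = Φ(0.420) + Φ(-3.710) = 0.6627 + 0.0001 = 0.6629.

Power ≈ 0.663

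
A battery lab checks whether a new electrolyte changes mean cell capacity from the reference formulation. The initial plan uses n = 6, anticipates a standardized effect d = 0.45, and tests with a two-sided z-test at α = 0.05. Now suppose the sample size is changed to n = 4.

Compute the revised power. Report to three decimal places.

Power ≈ 0.147

With n = 4: δ = d·√n = 0.45 × √4 = 0.9000. Critical value z_{0.025} = 1.960.
Revised power = Φ(δ − 1.960) + Φ(−δ − 1.960) = Φ(-1.060) + Φ(-2.860) = 0.1446 + 0.0021 = 0.1467.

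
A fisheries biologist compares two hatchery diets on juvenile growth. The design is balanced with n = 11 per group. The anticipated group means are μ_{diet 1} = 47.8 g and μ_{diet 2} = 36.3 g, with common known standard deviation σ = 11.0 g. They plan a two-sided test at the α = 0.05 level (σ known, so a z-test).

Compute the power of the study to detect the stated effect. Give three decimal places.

Standardized effect: d = |μ_{diet 1} − μ_{diet 2}| / σ = |47.8 − 36.3| / 11.0 = 1.0455
Noncentrality parameter: δ = d·√(n/2) = 1.0455 × √(11/2) = 2.4518
Two-sided α = 0.05 → critical value z_{0.025} = 1.960.
Power = Φ(δ − 1.960) + Φ(−δ − 1.960) = Φ(0.492) + Φ(-4.412) = 0.6886 + 0.0000 = 0.6886.

Power ≈ 0.689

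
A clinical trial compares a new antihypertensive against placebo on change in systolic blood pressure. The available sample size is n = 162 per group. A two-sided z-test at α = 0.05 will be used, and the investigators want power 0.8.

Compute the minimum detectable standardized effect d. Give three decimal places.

Required noncentrality: δ = z_{0.025} + z_{0.20} = 1.960 + 0.842 = 2.802.
(Lower-tail contribution to power is negligible for δ > 0.)
δ = d·√(n/2) ⇒ d = δ/√(n/2) = 2.802/√(162/2) = 0.3113.

d ≈ 0.311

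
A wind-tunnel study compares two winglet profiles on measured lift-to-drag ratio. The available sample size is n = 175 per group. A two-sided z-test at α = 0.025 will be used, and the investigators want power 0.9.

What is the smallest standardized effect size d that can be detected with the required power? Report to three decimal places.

d ≈ 0.377

Required noncentrality: δ = z_{0.0125} + z_{0.10} = 2.241 + 1.282 = 3.523.
(Lower-tail contribution to power is negligible for δ > 0.)
δ = d·√(n/2) ⇒ d = δ/√(n/2) = 3.523/√(175/2) = 0.3766.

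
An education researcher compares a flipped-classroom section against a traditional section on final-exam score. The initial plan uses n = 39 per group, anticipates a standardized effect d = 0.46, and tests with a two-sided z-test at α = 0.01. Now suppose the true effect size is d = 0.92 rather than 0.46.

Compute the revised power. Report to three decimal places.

Power ≈ 0.931

With d = 0.92: δ = d·√(n/2) = 0.92 × √(39/2) = 4.0626. Critical value z_{0.005} = 2.576.
Revised power = Φ(δ − 2.576) + Φ(−δ − 2.576) = Φ(1.487) + Φ(-6.638) = 0.9315 + 0.0000 = 0.9315.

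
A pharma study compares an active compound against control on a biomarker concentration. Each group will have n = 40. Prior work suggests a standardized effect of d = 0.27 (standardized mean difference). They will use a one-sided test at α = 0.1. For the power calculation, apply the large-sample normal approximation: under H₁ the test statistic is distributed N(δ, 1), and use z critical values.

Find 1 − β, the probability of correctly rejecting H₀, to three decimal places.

Noncentrality parameter: δ = d·√(n/2) = 0.27 × √(40/2) = 1.2075
One-sided α = 0.1 → critical value z_{0.1} = 1.282.
Power = Φ(δ − 1.282) = Φ(-0.074) = 0.4705.

Power ≈ 0.470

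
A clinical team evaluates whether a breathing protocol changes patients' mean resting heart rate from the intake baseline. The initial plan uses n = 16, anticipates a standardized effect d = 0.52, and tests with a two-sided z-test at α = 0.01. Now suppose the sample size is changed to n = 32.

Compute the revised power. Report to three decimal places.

With n = 32: δ = d·√n = 0.52 × √32 = 2.9416. Critical value z_{0.005} = 2.576.
Revised power = Φ(δ − 2.576) + Φ(−δ − 2.576) = Φ(0.366) + Φ(-5.517) = 0.6427 + 0.0000 = 0.6427.

Power ≈ 0.643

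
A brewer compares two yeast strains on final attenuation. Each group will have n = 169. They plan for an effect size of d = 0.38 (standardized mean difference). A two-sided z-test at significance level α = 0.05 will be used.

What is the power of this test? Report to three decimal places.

Power ≈ 0.937

Noncentrality parameter: δ = d·√(n/2) = 0.38 × √(169/2) = 3.4931
Two-sided α = 0.05 → critical value z_{0.025} = 1.960.
Power = Φ(δ − 1.960) + Φ(−δ − 1.960) = Φ(1.533) + Φ(-5.453) = 0.9374 + 0.0000 = 0.9374.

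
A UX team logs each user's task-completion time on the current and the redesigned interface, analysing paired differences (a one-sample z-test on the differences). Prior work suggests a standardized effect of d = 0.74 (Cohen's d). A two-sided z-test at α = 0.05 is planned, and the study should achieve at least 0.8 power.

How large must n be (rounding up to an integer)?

n = 15

For power 0.8 need Φ(δ − z_{0.025}) = 0.8, so δ = z_{0.025} + z_{0.20} = 1.960 + 0.842 = 2.802.
(Ignoring the negligible lower-tail rejection probability gives the usual closed-form inversion.)
δ = d·√n ⇒ n = (δ/d)² = (2.802 / 0.74)² = 14.33.
Rounding up, n = 15.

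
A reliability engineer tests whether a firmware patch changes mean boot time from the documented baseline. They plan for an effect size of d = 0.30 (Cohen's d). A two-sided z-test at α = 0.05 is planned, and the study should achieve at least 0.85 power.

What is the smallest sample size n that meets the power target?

n = 100

For power 0.85 need Φ(δ − z_{0.025}) = 0.85, so δ = z_{0.025} + z_{0.15} = 1.960 + 1.036 = 2.996.
(For δ > 0 the lower-tail rejection region contributes negligibly to power, so the one-term inversion is standard.)
δ = d·√n ⇒ n = (δ/d)² = (2.996 / 0.30)² = 99.76.
Rounding up, n = 100.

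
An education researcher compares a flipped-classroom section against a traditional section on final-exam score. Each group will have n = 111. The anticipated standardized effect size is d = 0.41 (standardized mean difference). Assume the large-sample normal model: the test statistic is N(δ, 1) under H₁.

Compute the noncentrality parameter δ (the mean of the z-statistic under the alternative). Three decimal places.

δ ≈ 3.054

The noncentrality parameter scales effect size by the design's sample-size factor: δ = d·√(n/2) = 0.41 × √(111/2) = 3.0544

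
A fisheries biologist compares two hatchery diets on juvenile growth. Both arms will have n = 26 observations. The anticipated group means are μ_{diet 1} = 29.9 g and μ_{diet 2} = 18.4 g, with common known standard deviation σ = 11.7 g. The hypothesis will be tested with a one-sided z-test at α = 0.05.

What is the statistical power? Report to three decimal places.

Standardized effect: d = |μ_{diet 1} − μ_{diet 2}| / σ = |29.9 − 18.4| / 11.7 = 0.9829
Noncentrality parameter: δ = d·√(n/2) = 0.9829 × √(26/2) = 3.5439
Critical value for a one-sided test at α = 0.05: z_α = 1.645.
Power = Φ(δ − 1.645) = Φ(1.899) = 0.9712.

Power ≈ 0.971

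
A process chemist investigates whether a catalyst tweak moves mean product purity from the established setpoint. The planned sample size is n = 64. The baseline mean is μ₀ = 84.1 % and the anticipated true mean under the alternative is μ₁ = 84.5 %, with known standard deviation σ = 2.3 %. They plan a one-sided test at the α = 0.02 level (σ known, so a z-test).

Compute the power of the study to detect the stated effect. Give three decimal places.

Power ≈ 0.254

Standardized effect: d = |μ₁ − μ₀| / σ = |84.5 − 84.1| / 2.3 = 0.1739
Noncentrality parameter: δ = d·√n = 0.1739 × √64 = 1.3913
Critical value for a one-sided test at α = 0.02: z_α = 2.054.
Power = P(Z > 2.054 − δ) = Φ(-0.662) = 0.2538.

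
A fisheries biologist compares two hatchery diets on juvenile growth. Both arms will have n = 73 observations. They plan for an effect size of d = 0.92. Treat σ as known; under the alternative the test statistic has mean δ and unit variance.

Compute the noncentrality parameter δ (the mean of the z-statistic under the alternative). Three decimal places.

δ ≈ 5.558

The noncentrality parameter scales effect size by the design's sample-size factor: δ = d·√(n/2) = 0.92 × √(73/2) = 5.5582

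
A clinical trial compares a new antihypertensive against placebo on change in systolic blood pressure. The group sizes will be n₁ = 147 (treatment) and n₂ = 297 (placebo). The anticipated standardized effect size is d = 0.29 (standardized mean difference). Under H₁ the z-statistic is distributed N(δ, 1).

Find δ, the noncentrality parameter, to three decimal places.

δ = d / √(1/n₁ + 1/n₂) = 0.29 / √(1/147 + 1/297) = 2.8757

δ ≈ 2.876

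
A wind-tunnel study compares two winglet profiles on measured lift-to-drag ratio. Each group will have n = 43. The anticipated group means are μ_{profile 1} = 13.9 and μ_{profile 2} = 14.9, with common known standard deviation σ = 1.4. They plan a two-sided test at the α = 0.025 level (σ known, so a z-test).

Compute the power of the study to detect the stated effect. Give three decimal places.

Standardized effect: d = |μ_{profile 1} − μ_{profile 2}| / σ = |13.9 − 14.9| / 1.4 = 0.7143
Noncentrality parameter: δ = d·√(n/2) = 0.7143 × √(43/2) = 3.3120
Two-sided α = 0.025 → critical value z_{0.0125} = 2.241.
Power = Φ(δ − 2.241) + Φ(−δ − 2.241) = Φ(1.071) + Φ(-5.553) = 0.8578 + 0.0000 = 0.8578.

Power ≈ 0.858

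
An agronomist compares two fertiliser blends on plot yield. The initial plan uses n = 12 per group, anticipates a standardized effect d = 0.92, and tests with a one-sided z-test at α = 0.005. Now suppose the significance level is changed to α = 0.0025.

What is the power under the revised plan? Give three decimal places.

δ = d·√(n/2) = 0.92 × √(12/2) = 2.2535 (unchanged). New critical value: z_{0.0025} = 2.807.
Revised power = Φ(δ − 2.807) = Φ(-0.554) = 0.2900.

Power ≈ 0.290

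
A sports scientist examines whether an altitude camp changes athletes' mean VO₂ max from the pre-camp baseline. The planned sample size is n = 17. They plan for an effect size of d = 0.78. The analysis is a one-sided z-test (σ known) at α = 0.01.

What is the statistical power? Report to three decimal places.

Noncentrality parameter: λ = d·√n = 0.78 × √17 = 3.2160
One-sided α = 0.01 → critical value z_{0.01} = 2.326.
Power = Φ(λ − 2.326) = Φ(0.890) = 0.8132.

Power ≈ 0.813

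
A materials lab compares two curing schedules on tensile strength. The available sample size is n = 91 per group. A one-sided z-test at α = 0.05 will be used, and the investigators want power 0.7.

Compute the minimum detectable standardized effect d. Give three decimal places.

Required noncentrality: δ = z_{0.05} + z_{0.30} = 1.645 + 0.524 = 2.169.
δ = d·√(n/2) ⇒ d = δ/√(n/2) = 2.169/√(91/2) = 0.3216.

d ≈ 0.322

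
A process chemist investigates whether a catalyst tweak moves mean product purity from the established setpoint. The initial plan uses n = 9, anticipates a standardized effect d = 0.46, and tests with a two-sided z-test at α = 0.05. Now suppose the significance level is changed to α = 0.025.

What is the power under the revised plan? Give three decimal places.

δ = d·√n = 0.46 × √9 = 1.3800 (unchanged). New critical value: z_{0.0125} = 2.241.
Revised power = Φ(δ − 2.241) + Φ(−δ − 2.241) = Φ(-0.861) + Φ(-3.621) = 0.1945 + 0.0001 = 0.1947.

Power ≈ 0.195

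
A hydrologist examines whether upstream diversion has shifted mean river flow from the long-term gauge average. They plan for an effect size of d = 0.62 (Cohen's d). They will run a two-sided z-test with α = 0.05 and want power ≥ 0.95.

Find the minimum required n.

For power 0.95 need Φ(δ − z_{0.025}) = 0.95, so δ = z_{0.025} + z_{0.05} = 1.960 + 1.645 = 3.605.
(Ignoring the negligible lower-tail rejection probability gives the usual closed-form inversion.)
δ = d·√n ⇒ n = (δ/d)² = (3.605 / 0.62)² = 33.81.
Round up to the next whole unit.

n = 34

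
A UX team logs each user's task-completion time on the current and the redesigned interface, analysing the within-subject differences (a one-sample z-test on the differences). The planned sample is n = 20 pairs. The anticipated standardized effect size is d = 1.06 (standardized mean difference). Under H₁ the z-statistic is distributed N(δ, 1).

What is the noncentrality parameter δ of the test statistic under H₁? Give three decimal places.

δ ≈ 4.740

δ = d·√n = 1.06 × √20 = 4.7405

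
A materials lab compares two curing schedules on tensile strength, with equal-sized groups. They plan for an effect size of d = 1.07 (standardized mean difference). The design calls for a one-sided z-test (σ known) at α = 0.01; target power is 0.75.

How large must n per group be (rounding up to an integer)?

n = 16 per group

Set Φ(δ − 2.326) = 0.75; then δ − 2.326 = Φ⁻¹(0.75) = 0.674, giving δ = 3.001.
δ = d·√(n/2) ⇒ n = 2(δ/d)² = 2 × (3.001 / 1.07)² = 15.73.
Round up to the next whole unit.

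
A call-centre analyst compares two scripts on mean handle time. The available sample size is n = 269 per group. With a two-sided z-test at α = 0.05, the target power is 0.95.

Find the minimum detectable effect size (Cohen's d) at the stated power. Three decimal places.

Need Φ(δ − 1.960) = 0.95, so δ = 1.960 + 1.645 = 3.605.
(The second rejection-region term Φ(−δ − z_{α/2}) is negligible and dropped.)
δ = d·√(n/2) ⇒ d = δ/√(n/2) = 3.605/√(269/2) = 0.3108.

d ≈ 0.311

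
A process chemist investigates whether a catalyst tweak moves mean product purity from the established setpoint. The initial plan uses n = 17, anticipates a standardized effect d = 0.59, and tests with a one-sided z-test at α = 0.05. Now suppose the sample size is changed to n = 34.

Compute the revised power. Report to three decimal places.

With n = 34: δ = d·√n = 0.59 × √34 = 3.4403. Critical value z_{0.05} = 1.645.
Revised power = Φ(δ − 1.645) = Φ(1.795) = 0.9637.

Power ≈ 0.964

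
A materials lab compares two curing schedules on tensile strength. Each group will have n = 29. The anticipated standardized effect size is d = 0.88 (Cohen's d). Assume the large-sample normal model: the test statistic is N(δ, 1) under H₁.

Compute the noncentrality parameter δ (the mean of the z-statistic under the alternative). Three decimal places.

δ ≈ 3.351

The noncentrality parameter scales effect size by the design's sample-size factor: δ = d·√(n/2) = 0.88 × √(29/2) = 3.3509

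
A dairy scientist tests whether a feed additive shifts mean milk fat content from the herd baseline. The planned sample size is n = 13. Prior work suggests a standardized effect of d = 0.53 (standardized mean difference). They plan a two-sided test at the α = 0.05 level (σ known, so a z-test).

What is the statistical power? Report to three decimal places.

Power ≈ 0.481

Noncentrality parameter: δ = d·√n = 0.53 × √13 = 1.9109
Two-sided α = 0.05 → critical value z_{0.025} = 1.960.
Power = Φ(δ − 1.960) + Φ(−δ − 1.960) = Φ(-0.049) + Φ(-3.871) = 0.4805 + 0.0001 = 0.4805.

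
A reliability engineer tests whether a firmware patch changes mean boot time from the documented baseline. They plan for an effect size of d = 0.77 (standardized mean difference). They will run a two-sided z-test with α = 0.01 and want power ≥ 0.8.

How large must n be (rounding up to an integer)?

Set Φ(δ − 2.576) = 0.8; then δ − 2.576 = Φ⁻¹(0.8) = 0.842, giving δ = 3.417.
(The Φ(−δ − z_{α/2}) term is vanishingly small for δ > 0 and is dropped in the standard sample-size formula.)
δ = d·√n ⇒ n = (δ/d)² = (3.417 / 0.77)² = 19.70.
Rounding up, n = 20.

n = 20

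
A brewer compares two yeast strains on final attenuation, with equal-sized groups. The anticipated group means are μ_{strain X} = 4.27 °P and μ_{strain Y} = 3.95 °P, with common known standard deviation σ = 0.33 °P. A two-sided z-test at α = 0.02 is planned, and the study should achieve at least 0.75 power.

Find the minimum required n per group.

Standardized effect: d = |μ_{strain X} − μ_{strain Y}| / σ = |4.27 − 3.95| / 0.33 = 0.9697
For power 0.75 need Φ(δ − z_{0.01}) = 0.75, so δ = z_{0.01} + z_{0.25} = 2.326 + 0.674 = 3.001.
(For δ > 0 the lower-tail rejection region contributes negligibly to power, so the one-term inversion is standard.)
δ = d·√(n/2) ⇒ n = 2(δ/d)² = 2 × (3.001 / 0.9697)² = 19.15.
Round up to the next whole unit.

n = 20 per group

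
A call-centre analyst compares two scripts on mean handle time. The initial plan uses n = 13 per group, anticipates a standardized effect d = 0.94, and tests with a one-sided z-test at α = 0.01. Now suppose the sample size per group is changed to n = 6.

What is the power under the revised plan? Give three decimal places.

Power ≈ 0.243

With n = 6 per group: δ = d·√(n/2) = 0.94 × √(6/2) = 1.6281. Critical value z_{0.01} = 2.326.
Revised power = P(Z > 2.326 − δ) = Φ(-0.698) = 0.2425.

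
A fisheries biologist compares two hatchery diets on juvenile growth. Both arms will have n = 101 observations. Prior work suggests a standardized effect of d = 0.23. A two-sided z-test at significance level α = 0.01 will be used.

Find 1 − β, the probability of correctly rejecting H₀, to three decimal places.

Power ≈ 0.173

Noncentrality parameter: δ = d·√(n/2) = 0.23 × √(101/2) = 1.6345
Critical value for a two-sided test at α = 0.01: z_{α/2} = 2.576.
Power = Φ(δ − 2.576) + Φ(−δ − 2.576) = Φ(-0.941) + Φ(-4.210) = 0.1733 + 0.0000 = 0.1733.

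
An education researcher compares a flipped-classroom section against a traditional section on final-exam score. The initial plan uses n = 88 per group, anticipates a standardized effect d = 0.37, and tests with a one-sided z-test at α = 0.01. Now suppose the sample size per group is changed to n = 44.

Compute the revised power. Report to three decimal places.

Power ≈ 0.277

With n = 44 per group: δ = d·√(n/2) = 0.37 × √(44/2) = 1.7355. Critical value z_{0.01} = 2.326.
Revised power = Φ(δ − 2.326) = Φ(-0.591) = 0.2773.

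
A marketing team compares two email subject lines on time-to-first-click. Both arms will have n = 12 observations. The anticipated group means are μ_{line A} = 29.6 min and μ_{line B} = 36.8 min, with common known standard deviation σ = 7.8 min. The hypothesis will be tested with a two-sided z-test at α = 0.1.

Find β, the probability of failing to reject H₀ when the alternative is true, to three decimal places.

β ≈ 0.269

Standardized effect: d = |μ_{line A} − μ_{line B}| / σ = |29.6 − 36.8| / 7.8 = 0.9231
Noncentrality parameter: δ = d·√(n/2) = 0.9231 × √(12/2) = 2.2611
Two-sided α = 0.1 → critical value z_{0.05} = 1.645.
Power = Φ(δ − 1.645) + Φ(−δ − 1.645) = Φ(0.616) + Φ(-3.906) = 0.7311 + 0.0000 = 0.7312.
Type II error: β = 1 − power = 1 − 0.7312 = 0.2688.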